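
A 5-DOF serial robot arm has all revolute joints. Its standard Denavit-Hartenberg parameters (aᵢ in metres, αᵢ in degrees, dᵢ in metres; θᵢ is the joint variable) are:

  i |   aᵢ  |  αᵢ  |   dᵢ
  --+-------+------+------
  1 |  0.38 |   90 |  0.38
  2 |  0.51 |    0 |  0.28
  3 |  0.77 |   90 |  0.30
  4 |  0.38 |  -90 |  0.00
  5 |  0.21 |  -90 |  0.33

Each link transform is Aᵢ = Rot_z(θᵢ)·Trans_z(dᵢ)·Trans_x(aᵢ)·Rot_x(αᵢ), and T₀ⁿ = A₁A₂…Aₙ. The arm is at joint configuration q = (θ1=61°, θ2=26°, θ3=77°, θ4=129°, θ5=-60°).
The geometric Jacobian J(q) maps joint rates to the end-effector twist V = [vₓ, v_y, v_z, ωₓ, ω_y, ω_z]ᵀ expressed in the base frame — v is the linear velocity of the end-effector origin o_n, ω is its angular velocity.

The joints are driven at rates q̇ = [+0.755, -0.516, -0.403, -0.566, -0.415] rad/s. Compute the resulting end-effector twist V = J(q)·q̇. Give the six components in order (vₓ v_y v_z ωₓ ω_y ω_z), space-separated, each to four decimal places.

0.0309 1.0295 -0.2069 -0.8779 -0.2269 0.9419

o_n = [1.1249, 0.4840, 0.8475]
J₁: ẑ×o_n = [-0.4840, 1.1249, 0.0000], ω = ẑ
J2: z=[0.8746, -0.4848, 0.0000] o=[0.1842, 0.3324, 0.3800] → [-0.2266, -0.4089, 0.5887, 0.8746, -0.4848, 0.0000]
J3: z=[0.8746, -0.4848, 0.0000] o=[0.6514, 0.5975, 0.6036] → [-0.1182, -0.2133, 0.1303, 0.8746, -0.4848, 0.0000]
J4: z=[0.4724, 0.8522, 0.2250] o=[0.8298, 0.3006, 1.3538] → [-0.4728, 0.3056, -0.1649, 0.4724, 0.8522, 0.2250]
J5: z=[-0.4657, 0.4580, -0.7572] o=[1.1141, 0.2045, 1.1208] → [0.0865, -0.1355, -0.1351, -0.4657, 0.4580, -0.7572]
V = J·q̇ = [0.0309, 1.0295, -0.2069, -0.8779, -0.2269, 0.9419]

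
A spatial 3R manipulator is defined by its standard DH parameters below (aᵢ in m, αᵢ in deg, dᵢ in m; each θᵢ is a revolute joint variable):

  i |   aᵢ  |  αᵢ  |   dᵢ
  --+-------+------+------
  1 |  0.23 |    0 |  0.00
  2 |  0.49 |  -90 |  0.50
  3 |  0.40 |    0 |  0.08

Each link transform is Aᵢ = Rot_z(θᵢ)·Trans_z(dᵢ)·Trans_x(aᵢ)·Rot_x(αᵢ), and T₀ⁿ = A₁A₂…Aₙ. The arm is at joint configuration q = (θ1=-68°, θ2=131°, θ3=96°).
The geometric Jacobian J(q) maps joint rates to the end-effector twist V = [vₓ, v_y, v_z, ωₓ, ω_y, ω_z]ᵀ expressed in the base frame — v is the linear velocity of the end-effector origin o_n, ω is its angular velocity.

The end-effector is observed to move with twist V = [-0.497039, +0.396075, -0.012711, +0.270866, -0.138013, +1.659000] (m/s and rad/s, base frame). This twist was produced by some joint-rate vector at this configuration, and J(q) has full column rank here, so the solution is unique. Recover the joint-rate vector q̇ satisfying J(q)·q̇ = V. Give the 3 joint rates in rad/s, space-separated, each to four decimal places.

o_n = [0.2184, 0.2224, 0.1022]
J₁: ẑ×o_n = [-0.2224, 0.2184, 0.0000], ω = ẑ
J2: z=[0.0000, 0.0000, 1.0000] o=[0.0862, -0.2133, 0.0000] → [-0.4357, 0.1322, 0.0000, 0.0000, 0.0000, 1.0000]
J3: z=[-0.8910, 0.4540, 0.0000] o=[0.3086, 0.2233, 0.5000] → [-0.1806, -0.3545, 0.0418, -0.8910, 0.4540, 0.0000]
q̇ = J⁺·V = [0.8010, 0.8580, -0.3040]

0.8010 0.8580 -0.3040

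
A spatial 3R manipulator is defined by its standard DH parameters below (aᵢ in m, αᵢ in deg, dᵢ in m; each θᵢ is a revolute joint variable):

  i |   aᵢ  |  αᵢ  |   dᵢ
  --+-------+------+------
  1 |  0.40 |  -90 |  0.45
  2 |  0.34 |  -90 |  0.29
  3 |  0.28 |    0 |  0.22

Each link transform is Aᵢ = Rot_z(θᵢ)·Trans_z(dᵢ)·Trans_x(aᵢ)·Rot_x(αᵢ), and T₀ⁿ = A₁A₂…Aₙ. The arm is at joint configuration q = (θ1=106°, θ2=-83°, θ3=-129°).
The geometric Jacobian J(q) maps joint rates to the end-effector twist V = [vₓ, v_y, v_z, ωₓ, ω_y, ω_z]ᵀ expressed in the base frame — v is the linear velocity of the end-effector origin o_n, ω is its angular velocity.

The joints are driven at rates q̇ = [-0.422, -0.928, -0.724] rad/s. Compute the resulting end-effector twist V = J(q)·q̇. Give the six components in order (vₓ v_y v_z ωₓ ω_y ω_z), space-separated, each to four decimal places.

0.3625 0.1758 0.0648 1.0901 -0.4350 -0.3338

o_n = [-0.6639, 0.4737, 0.5858]
J₁: ẑ×o_n = [-0.4737, -0.6639, 0.0000], ω = ẑ
J2: z=[-0.9613, -0.2756, 0.0000] o=[-0.1103, 0.3845, 0.4500] → [-0.0374, 0.1305, -0.2383, -0.9613, -0.2756, 0.0000]
J3: z=[-0.2736, 0.9541, -0.1219] o=[-0.4004, 0.3444, 0.7875] → [-0.1767, -0.0231, 0.2160, -0.2736, 0.9541, -0.1219]
V = J·q̇ = [0.3625, 0.1758, 0.0648, 1.0901, -0.4350, -0.3338]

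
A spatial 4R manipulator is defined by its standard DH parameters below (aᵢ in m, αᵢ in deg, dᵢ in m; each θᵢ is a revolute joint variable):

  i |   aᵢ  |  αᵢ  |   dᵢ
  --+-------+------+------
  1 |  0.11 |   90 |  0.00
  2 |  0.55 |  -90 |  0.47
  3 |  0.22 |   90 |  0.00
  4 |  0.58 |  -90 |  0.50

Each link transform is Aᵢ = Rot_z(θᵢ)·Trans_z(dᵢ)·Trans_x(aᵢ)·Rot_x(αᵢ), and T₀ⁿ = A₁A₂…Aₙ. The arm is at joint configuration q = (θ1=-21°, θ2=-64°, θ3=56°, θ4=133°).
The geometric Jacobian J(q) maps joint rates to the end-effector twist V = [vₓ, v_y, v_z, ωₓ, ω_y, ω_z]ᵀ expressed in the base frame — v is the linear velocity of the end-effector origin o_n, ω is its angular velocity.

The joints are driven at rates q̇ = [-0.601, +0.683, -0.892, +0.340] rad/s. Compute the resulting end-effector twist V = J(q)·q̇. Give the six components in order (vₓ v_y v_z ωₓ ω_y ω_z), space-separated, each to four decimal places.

o_n = [0.4924, -1.1478, -0.5927]
J₁: ẑ×o_n = [1.1478, 0.4924, -0.0000], ω = ẑ
J2: z=[-0.3584, -0.9336, 0.0000] o=[0.1027, -0.0394, 0.0000] → [0.5533, -0.2124, 0.7610, -0.3584, -0.9336, 0.0000]
J3: z=[0.8391, -0.3221, 0.4384] o=[0.1594, -0.5646, -0.4943] → [0.2874, 0.2285, -0.3821, 0.8391, -0.3221, 0.4384]
J4: z=[0.1389, -0.6523, -0.7451] o=[0.2751, -0.4137, -0.6049] → [-0.5550, -0.1636, 0.0398, 0.1389, -0.6523, -0.7451]
V = J·q̇ = [-0.7569, -0.7005, 0.8742, -0.9460, -0.5721, -1.2454]

-0.7569 -0.7005 0.8742 -0.9460 -0.5721 -1.2454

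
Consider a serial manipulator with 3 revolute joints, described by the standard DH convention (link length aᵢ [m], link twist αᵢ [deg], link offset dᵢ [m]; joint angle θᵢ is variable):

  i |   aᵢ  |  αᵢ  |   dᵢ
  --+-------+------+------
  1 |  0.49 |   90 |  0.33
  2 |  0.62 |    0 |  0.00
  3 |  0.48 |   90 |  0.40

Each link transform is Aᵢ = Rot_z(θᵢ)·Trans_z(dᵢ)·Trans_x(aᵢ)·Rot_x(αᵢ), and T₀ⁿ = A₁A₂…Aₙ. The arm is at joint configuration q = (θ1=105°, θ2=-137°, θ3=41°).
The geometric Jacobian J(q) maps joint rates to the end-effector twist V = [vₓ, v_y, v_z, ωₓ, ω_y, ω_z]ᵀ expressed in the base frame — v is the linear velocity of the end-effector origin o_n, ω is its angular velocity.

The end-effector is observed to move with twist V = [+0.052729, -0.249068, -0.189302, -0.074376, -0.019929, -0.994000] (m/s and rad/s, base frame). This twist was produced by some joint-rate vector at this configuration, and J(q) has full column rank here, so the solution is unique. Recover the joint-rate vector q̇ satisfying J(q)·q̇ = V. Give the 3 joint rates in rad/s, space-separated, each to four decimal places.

-0.9940 0.4260 -0.5030

o_n = [0.3899, 0.0904, -0.5702]
J₁: ẑ×o_n = [-0.0904, 0.3899, 0.0000], ω = ẑ
J2: z=[0.9659, 0.2588, 0.0000] o=[-0.1268, 0.4733, 0.3300] → [-0.2330, 0.8695, -0.5036, 0.9659, 0.2588, 0.0000]
J3: z=[0.9659, 0.2588, 0.0000] o=[-0.0095, 0.0353, -0.0928] → [-0.1236, 0.4611, -0.0502, 0.9659, 0.2588, 0.0000]
q̇ = J⁺·V = [-0.9940, 0.4260, -0.5030]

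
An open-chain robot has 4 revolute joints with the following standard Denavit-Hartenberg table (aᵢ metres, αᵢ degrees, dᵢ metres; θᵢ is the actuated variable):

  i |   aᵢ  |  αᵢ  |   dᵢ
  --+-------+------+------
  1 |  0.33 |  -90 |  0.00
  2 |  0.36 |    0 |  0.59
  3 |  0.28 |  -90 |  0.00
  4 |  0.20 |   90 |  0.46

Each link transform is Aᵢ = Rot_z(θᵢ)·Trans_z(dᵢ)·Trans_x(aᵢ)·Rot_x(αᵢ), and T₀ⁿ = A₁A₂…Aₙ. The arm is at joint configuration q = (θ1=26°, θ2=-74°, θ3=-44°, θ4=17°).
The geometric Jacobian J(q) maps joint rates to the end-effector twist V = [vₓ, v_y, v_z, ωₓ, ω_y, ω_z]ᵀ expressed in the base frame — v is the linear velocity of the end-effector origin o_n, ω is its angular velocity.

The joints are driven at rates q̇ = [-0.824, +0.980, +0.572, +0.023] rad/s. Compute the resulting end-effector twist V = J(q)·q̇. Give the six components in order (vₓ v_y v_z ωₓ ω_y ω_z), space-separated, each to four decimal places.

o_n = [0.3190, 0.7470, 0.9781]
J₁: ẑ×o_n = [-0.7470, 0.3190, 0.0000], ω = ẑ
J2: z=[-0.4384, 0.8988, 0.0000] o=[0.2966, 0.1447, 0.0000] → [0.8791, 0.4288, -0.2841, -0.4384, 0.8988, 0.0000]
J3: z=[-0.4384, 0.8988, 0.0000] o=[0.1271, 0.7185, 0.3461] → [0.5681, 0.2771, -0.1849, -0.4384, 0.8988, 0.0000]
J4: z=[0.7936, 0.3871, 0.4695] o=[0.0090, 0.6608, 0.5933] → [0.1085, -0.1599, -0.0516, 0.7936, 0.3871, 0.4695]
V = J·q̇ = [1.8045, 0.3122, -0.3854, -0.6621, 1.4038, -0.8132]

1.8045 0.3122 -0.3854 -0.6621 1.4038 -0.8132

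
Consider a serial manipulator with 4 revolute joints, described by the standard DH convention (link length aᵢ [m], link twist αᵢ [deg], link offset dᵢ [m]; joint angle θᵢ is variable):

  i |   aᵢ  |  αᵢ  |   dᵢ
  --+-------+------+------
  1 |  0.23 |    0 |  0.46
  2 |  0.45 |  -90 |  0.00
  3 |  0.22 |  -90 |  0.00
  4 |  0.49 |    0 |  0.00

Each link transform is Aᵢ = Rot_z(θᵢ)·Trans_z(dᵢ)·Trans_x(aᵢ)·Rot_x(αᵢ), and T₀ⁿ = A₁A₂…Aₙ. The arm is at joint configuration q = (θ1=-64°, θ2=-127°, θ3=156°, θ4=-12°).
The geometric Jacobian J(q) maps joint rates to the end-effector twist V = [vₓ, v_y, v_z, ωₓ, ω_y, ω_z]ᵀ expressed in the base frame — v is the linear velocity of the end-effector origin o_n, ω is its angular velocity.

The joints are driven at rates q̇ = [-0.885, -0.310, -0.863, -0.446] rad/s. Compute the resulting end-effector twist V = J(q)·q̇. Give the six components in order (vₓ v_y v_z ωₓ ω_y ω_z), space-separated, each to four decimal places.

-0.6680 -0.4426 -0.5328 -0.0134 0.8818 -1.6024

o_n = [0.2668, -0.3428, 0.1756]
J₁: ẑ×o_n = [0.3428, 0.2668, -0.0000], ω = ẑ
J2: z=[0.0000, 0.0000, 1.0000] o=[0.1008, -0.2067, 0.4600] → [0.1360, 0.1659, -0.0000, 0.0000, 0.0000, 1.0000]
J3: z=[-0.1908, -0.9816, 0.0000] o=[-0.3409, -0.1209, 0.4600] → [0.2792, -0.0543, 0.6388, -0.1908, -0.9816, 0.0000]
J4: z=[0.3993, -0.0776, 0.9135] o=[-0.1436, -0.1592, 0.3705] → [0.1828, 0.4527, -0.0414, 0.3993, -0.0776, 0.9135]
V = J·q̇ = [-0.6680, -0.4426, -0.5328, -0.0134, 0.8818, -1.6024]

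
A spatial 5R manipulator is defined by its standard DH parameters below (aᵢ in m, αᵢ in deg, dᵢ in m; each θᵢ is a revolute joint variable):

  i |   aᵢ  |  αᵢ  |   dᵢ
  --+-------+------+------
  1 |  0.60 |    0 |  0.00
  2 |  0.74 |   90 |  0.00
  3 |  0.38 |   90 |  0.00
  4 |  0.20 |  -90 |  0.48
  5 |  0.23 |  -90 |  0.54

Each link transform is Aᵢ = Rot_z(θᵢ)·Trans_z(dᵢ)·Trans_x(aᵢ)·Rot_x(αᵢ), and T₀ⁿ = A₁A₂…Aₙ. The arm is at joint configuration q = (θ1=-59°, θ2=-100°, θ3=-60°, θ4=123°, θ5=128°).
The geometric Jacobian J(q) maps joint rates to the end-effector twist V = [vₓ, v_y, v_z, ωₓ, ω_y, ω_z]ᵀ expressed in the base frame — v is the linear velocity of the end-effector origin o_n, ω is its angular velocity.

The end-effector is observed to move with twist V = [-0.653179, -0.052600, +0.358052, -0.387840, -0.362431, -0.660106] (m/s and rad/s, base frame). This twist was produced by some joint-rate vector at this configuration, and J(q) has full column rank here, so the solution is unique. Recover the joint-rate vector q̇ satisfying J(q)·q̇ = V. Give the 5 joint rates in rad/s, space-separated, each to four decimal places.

o_n = [-0.0036, -0.8969, -0.0587]
J₁: ẑ×o_n = [0.8969, -0.0036, 0.0000], ω = ẑ
J2: z=[0.0000, 0.0000, 1.0000] o=[0.3090, -0.5143, 0.0000] → [0.3826, -0.3126, 0.0000, 0.0000, 0.0000, 1.0000]
J3: z=[-0.3584, 0.9336, 0.0000] o=[-0.3818, -0.7795, 0.0000] → [-0.0548, -0.0210, -0.3111, -0.3584, 0.9336, 0.0000]
J4: z=[0.8085, 0.3104, -0.5000] o=[-0.5592, -0.8476, -0.3291] → [0.0593, -0.4964, -0.2123, 0.8085, 0.3104, -0.5000]
J5: z=[0.5867, -0.3582, 0.7263] o=[-0.1804, -0.5225, -0.4748] → [0.1229, -0.1156, -0.1563, 0.5867, -0.3582, 0.7263]
q̇ = J⁺·V = [-0.9920, 0.8100, -0.6280, -0.1870, -0.7870]

-0.9920 0.8100 -0.6280 -0.1870 -0.7870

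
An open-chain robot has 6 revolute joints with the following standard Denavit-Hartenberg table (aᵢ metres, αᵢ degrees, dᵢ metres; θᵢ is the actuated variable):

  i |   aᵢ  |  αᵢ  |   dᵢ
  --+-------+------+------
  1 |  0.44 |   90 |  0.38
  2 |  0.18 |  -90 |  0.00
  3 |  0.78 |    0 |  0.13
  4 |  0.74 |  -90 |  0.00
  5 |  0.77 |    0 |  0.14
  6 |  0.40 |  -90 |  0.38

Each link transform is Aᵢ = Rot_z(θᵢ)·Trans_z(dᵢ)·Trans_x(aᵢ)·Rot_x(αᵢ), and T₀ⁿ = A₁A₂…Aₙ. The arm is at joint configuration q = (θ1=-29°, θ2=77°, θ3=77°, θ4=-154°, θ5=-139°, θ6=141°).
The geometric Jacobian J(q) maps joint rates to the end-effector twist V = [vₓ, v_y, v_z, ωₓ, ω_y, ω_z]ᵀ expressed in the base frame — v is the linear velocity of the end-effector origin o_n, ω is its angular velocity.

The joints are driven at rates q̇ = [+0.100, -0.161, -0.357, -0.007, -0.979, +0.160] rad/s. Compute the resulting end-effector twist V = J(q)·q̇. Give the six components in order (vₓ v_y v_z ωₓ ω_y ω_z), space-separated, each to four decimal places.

0.4224 -0.0242 0.0143 0.1419 -0.1052 -0.7594

o_n = [0.2111, 0.2634, 1.4822]
J₁: ẑ×o_n = [-0.2634, 0.2111, 0.0000], ω = ẑ
J2: z=[-0.4848, -0.8746, 0.0000] o=[0.3848, -0.2133, 0.3800] → [-0.9640, 0.5344, -0.3831, -0.4848, -0.8746, 0.0000]
J3: z=[-0.8522, 0.4724, 0.2250] o=[0.4202, -0.2329, 0.5554] → [0.3262, 0.7428, -0.3241, -0.8522, 0.4724, 0.2250]
J4: z=[-0.8522, 0.4724, 0.2250] o=[0.7124, 0.4740, 0.7556] → [0.3906, 0.5064, 0.4164, -0.8522, 0.4724, 0.2250]
J5: z=[0.3008, 0.0905, 0.9494] o=[0.3956, -0.1747, 0.9178] → [-0.3649, -0.3450, 0.1485, 0.3008, 0.0905, 0.9494]
J6: z=[0.3008, 0.0905, 0.9494] o=[0.2560, 0.5861, 1.0370] → [0.3467, -0.1766, -0.0930, 0.3008, 0.0905, 0.9494]
V = J·q̇ = [0.4224, -0.0242, 0.0143, 0.1419, -0.1052, -0.7594]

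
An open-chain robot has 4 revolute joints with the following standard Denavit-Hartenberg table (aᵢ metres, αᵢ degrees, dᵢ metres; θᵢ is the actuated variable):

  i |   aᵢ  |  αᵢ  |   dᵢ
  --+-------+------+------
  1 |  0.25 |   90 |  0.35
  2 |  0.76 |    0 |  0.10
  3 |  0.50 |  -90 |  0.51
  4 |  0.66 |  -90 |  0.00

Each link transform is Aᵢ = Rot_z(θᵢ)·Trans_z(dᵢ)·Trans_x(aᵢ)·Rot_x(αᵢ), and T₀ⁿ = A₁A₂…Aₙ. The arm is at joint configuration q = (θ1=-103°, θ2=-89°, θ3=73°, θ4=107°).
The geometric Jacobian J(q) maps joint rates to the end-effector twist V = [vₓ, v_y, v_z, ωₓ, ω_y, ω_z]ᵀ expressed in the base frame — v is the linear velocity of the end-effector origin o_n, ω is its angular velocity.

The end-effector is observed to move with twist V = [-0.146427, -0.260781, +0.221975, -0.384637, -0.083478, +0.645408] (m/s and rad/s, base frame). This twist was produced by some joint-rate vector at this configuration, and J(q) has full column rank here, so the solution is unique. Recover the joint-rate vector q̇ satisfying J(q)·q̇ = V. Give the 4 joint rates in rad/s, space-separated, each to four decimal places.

0.0600 0.8260 -0.4700 0.6090

o_n = [-0.1050, -0.5489, -0.4945]
J₁: ẑ×o_n = [0.5489, -0.1050, 0.0000], ω = ẑ
J2: z=[-0.9744, 0.2250, 0.0000] o=[-0.0562, -0.2436, 0.3500] → [-0.1900, -0.8229, 0.3084, -0.9744, 0.2250, 0.0000]
J3: z=[-0.9744, 0.2250, 0.0000] o=[-0.1567, -0.2340, -0.4099] → [-0.0190, -0.0825, 0.2951, -0.9744, 0.2250, 0.0000]
J4: z=[-0.0620, -0.2686, 0.9613] o=[-0.7617, -0.5876, -0.5477] → [-0.0515, 0.6346, 0.1740, -0.0620, -0.2686, 0.9613]
q̇ = J⁺·V = [0.0600, 0.8260, -0.4700, 0.6090]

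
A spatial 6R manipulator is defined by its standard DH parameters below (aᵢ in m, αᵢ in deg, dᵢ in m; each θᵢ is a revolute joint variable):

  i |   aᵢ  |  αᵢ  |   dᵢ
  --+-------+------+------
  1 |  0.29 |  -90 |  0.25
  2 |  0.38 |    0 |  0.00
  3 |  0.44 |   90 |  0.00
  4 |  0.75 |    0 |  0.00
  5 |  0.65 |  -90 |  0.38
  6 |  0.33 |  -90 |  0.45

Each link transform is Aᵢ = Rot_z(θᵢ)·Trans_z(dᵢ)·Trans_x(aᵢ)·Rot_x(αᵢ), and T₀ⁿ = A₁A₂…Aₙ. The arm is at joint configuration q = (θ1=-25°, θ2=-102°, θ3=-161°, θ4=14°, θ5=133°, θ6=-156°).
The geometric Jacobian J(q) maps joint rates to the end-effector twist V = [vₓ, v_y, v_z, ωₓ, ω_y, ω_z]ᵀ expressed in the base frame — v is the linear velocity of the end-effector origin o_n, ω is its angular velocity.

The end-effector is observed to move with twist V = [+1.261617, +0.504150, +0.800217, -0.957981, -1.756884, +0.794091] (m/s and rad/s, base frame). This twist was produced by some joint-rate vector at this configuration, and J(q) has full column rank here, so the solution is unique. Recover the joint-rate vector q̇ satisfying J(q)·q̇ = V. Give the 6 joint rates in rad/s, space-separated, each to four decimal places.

o_n = [0.5816, -0.2780, -0.0666]
J₁: ẑ×o_n = [0.2780, 0.5816, -0.0000], ω = ẑ
J2: z=[0.4226, 0.9063, 0.0000] o=[0.2628, -0.1226, 0.2500] → [-0.2869, 0.1338, -0.3546, 0.4226, 0.9063, 0.0000]
J3: z=[0.4226, 0.9063, 0.0000] o=[0.1912, -0.0892, 0.6217] → [-0.6238, 0.2909, -0.4336, 0.4226, 0.9063, 0.0000]
J4: z=[0.8996, -0.4195, -0.1219] o=[0.1426, -0.0665, 0.1850] → [0.0798, 0.1728, -0.0061, 0.8996, -0.4195, -0.1219]
J5: z=[0.8996, -0.4195, -0.1219] o=[0.1389, 0.1354, -0.5373] → [-0.2478, -0.4774, -0.1862, 0.8996, -0.4195, -0.1219]
J6: z=[-0.2943, -0.7881, 0.5406] o=[0.6906, 0.2688, -0.0426] → [0.3145, -0.0660, 0.0750, -0.2943, -0.7881, 0.5406]
q̇ = J⁺·V = [0.4560, -0.8410, -0.6630, 0.7750, -0.9410, 0.5880]

0.4560 -0.8410 -0.6630 0.7750 -0.9410 0.5880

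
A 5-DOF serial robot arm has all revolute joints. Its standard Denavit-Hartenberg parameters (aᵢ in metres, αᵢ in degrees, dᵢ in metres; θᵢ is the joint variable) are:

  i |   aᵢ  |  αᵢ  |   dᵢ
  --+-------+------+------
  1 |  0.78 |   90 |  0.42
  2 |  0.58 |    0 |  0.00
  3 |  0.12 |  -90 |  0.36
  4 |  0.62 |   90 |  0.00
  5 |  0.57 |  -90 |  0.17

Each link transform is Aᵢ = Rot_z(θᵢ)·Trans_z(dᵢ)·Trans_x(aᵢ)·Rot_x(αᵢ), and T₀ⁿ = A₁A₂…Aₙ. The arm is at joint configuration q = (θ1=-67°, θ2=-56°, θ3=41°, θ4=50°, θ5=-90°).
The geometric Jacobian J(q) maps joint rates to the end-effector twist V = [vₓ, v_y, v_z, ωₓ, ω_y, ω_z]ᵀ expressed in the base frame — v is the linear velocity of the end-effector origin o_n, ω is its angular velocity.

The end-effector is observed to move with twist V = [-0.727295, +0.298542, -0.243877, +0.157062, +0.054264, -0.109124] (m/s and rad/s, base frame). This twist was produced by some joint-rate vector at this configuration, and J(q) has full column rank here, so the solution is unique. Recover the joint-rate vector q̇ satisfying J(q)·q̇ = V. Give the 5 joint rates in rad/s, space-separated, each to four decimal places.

o_n = [0.6239, -1.4554, -0.7793]
J₁: ẑ×o_n = [1.4554, 0.6239, -0.0000], ω = ẑ
J2: z=[-0.9205, -0.3907, 0.0000] o=[0.3048, -0.7180, 0.4200] → [0.4686, -1.1040, 0.8035, -0.9205, -0.3907, 0.0000]
J3: z=[-0.9205, -0.3907, 0.0000] o=[0.4315, -1.0165, -0.0608] → [0.2807, -0.6614, 0.4791, -0.9205, -0.3907, 0.0000]
J4: z=[0.1011, -0.2382, 0.9659] o=[0.1454, -1.2639, -0.0919] → [0.3487, 0.5317, 0.0946, 0.1011, -0.2382, 0.9659]
J5: z=[-0.3026, -0.9323, -0.1983] o=[0.7330, -1.4327, -0.1950] → [0.5402, -0.1552, -0.0948, -0.3026, -0.9323, -0.1983]
q̇ = J⁺·V = [-0.4270, -0.7130, 0.6070, 0.3100, -0.0930]

-0.4270 -0.7130 0.6070 0.3100 -0.0930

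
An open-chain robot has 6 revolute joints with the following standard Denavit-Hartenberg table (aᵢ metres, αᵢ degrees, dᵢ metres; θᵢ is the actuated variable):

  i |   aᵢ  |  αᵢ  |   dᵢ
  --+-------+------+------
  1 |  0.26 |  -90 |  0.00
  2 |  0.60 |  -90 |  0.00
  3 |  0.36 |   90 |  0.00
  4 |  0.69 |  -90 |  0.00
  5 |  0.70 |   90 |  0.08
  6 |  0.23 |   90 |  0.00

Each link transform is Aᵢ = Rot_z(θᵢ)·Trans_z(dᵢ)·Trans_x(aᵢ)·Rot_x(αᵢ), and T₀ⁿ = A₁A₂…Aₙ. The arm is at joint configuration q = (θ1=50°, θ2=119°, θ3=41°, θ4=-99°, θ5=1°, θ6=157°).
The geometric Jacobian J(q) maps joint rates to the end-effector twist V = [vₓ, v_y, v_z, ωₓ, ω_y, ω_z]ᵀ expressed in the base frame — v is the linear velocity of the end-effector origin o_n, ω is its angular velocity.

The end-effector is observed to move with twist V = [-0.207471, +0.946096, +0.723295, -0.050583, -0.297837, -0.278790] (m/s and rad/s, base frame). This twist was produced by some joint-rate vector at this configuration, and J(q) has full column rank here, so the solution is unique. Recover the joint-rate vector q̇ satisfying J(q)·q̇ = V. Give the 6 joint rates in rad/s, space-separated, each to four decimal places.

0.7370 -0.1740 -0.1280 -0.3020 0.7640 0.9840

o_n = [0.7478, 0.5307, -1.3237]
J₁: ẑ×o_n = [-0.5307, 0.7478, 0.0000], ω = ẑ
J2: z=[-0.7660, 0.6428, 0.0000] o=[0.1671, 0.1992, 0.0000] → [-0.8508, -1.0140, -0.6272, -0.7660, 0.6428, 0.0000]
J3: z=[-0.5622, -0.6700, 0.4848] o=[-0.0199, -0.0237, -0.5248] → [0.2665, -0.0770, 0.2027, -0.5622, -0.6700, 0.4848]
J4: z=[-0.7826, 0.2415, -0.5738] o=[0.0764, -0.2764, -0.7624] → [0.3276, -0.8245, -0.7937, -0.7826, 0.2415, -0.5738]
J5: z=[0.3520, -0.5885, -0.7278] o=[0.4307, 0.2560, -1.0216] → [0.3777, -0.1245, 0.2833, 0.3520, -0.5885, -0.7278]
J6: z=[-0.7735, 0.2549, -0.5803] o=[0.8278, 0.7460, -1.3356] → [-0.1219, 0.0557, 0.1869, -0.7735, 0.2549, -0.5803]
q̇ = J⁺·V = [0.7370, -0.1740, -0.1280, -0.3020, 0.7640, 0.9840]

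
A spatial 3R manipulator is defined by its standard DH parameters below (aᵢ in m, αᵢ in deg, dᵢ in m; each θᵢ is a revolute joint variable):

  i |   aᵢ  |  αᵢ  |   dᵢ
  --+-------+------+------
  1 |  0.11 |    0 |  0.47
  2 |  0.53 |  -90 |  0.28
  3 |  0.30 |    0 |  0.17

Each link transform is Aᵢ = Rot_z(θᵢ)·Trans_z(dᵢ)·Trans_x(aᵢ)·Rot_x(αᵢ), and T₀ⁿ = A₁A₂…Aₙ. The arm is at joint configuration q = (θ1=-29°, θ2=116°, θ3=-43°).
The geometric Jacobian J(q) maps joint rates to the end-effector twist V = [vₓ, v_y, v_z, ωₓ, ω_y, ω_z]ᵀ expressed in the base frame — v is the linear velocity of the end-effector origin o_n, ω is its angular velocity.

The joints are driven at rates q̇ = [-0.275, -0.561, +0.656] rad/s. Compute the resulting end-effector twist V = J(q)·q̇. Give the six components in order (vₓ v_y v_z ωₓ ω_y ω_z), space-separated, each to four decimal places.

o_n = [-0.0343, 0.7039, 0.9546]
J₁: ẑ×o_n = [-0.7039, -0.0343, 0.0000], ω = ẑ
J2: z=[0.0000, 0.0000, 1.0000] o=[0.0962, -0.0533, 0.4700] → [-0.7573, -0.1305, 0.0000, 0.0000, 0.0000, 1.0000]
J3: z=[-0.9986, 0.0523, 0.0000] o=[0.1239, 0.4759, 0.7500] → [0.0107, 0.2043, -0.2194, -0.9986, 0.0523, 0.0000]
V = J·q̇ = [0.6254, 0.2167, -0.1439, -0.6551, 0.0343, -0.8360]

0.6254 0.2167 -0.1439 -0.6551 0.0343 -0.8360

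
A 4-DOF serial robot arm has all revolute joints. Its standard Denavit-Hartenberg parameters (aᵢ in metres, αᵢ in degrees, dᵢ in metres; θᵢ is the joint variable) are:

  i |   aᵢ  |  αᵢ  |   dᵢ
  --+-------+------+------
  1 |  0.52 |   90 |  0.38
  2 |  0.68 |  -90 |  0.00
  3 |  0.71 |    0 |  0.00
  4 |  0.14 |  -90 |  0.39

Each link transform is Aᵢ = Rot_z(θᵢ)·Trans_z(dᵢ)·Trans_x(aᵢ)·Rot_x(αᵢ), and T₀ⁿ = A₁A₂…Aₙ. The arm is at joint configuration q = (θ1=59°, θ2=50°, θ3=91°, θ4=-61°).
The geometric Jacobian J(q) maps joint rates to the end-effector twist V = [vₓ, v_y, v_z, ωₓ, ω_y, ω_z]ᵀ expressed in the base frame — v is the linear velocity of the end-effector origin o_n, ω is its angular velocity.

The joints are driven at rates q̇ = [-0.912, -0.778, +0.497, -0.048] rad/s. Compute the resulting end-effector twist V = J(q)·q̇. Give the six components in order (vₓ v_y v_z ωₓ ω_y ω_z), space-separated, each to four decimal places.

1.1097 0.6509 -0.4564 -0.8440 0.1059 -0.6234

o_n = [-0.2934, 1.0260, 1.2350]
J₁: ẑ×o_n = [-1.0260, -0.2934, 0.0000], ω = ẑ
J2: z=[0.8572, -0.5150, 0.0000] o=[0.2678, 0.4457, 0.3800] → [-0.4403, -0.7329, 0.2083, 0.8572, -0.5150, 0.0000]
J3: z=[-0.3945, -0.6566, 0.6428] o=[0.4929, 0.8204, 0.9009] → [-0.3515, -0.3736, -0.5974, -0.3945, -0.6566, 0.6428]
J4: z=[-0.3945, -0.6566, 0.6428] o=[-0.1197, 1.1792, 0.8914] → [-0.1271, 0.0239, -0.0536, -0.3945, -0.6566, 0.6428]
V = J·q̇ = [1.1097, 0.6509, -0.4564, -0.8440, 0.1059, -0.6234]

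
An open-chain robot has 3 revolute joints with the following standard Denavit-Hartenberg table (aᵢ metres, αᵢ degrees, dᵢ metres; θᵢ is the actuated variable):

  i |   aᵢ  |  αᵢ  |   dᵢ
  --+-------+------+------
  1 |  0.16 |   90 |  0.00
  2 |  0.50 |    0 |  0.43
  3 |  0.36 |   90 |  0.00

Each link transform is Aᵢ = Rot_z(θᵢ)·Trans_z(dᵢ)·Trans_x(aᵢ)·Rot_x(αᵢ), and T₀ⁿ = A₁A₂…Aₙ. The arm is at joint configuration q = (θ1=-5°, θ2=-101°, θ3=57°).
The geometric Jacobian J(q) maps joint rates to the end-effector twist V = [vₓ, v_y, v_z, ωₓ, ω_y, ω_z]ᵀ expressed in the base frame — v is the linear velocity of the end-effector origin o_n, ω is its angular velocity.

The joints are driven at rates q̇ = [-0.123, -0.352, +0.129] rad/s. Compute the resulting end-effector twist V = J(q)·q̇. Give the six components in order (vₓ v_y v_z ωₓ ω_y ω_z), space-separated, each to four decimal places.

-0.2838 -0.0151 -0.0242 0.0194 0.2222 -0.1230

o_n = [0.2848, -0.4566, -0.7409]
J₁: ẑ×o_n = [0.4566, 0.2848, -0.0000], ω = ẑ
J2: z=[-0.0872, -0.9962, 0.0000] o=[0.1594, -0.0139, 0.0000] → [0.7381, -0.0646, 0.1636, -0.0872, -0.9962, 0.0000]
J3: z=[-0.0872, -0.9962, 0.0000] o=[0.0269, -0.4340, -0.4908] → [0.2491, -0.0218, 0.2590, -0.0872, -0.9962, 0.0000]
V = J·q̇ = [-0.2838, -0.0151, -0.0242, 0.0194, 0.2222, -0.1230]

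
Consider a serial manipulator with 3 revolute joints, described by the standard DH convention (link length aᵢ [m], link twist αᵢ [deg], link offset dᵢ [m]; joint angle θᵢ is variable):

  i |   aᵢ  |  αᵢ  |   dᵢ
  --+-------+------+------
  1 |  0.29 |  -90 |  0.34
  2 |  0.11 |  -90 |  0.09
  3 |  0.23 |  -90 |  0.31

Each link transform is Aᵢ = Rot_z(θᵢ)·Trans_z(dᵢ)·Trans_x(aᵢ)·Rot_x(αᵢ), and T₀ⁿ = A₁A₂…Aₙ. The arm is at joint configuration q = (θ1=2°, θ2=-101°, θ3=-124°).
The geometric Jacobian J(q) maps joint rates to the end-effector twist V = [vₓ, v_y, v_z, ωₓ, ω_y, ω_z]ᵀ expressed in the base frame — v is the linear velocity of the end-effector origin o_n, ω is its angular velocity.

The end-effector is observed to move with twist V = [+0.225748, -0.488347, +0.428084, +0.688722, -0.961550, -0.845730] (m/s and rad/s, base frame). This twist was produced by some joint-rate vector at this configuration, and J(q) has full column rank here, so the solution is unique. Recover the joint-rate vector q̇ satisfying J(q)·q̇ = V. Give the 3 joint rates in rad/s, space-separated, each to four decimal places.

-0.9730 -0.9850 0.6670

o_n = [0.5877, 0.3014, 0.3809]
J₁: ẑ×o_n = [-0.3014, 0.5877, 0.0000], ω = ẑ
J2: z=[-0.0349, 0.9994, 0.0000] o=[0.2898, 0.0101, 0.3400] → [0.0409, 0.0014, -0.3079, -0.0349, 0.9994, 0.0000]
J3: z=[0.9810, 0.0343, 0.1908] o=[0.2657, 0.0993, 0.4480] → [-0.0408, 0.1273, 0.1872, 0.9810, 0.0343, 0.1908]
q̇ = J⁺·V = [-0.9730, -0.9850, 0.6670]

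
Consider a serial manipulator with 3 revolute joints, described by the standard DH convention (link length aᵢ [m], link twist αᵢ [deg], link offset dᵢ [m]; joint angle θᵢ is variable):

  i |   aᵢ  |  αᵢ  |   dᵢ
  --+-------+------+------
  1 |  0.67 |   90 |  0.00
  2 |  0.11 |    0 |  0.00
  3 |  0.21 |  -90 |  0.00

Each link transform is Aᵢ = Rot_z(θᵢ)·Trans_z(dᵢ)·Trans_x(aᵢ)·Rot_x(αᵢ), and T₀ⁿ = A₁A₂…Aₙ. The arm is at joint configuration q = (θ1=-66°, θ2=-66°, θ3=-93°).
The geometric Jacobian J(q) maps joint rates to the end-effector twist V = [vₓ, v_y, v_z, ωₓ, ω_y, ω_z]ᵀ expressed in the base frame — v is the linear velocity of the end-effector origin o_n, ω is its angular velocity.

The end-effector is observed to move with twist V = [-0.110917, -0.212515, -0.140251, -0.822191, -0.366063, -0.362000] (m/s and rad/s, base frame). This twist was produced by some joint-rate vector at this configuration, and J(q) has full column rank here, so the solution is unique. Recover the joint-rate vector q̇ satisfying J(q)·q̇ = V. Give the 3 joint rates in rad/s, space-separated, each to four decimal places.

-0.3620 0.8090 0.0910

o_n = [0.2110, -0.4738, -0.1757]
J₁: ẑ×o_n = [0.4738, 0.2110, -0.0000], ω = ẑ
J2: z=[-0.9135, -0.4067, 0.0000] o=[0.2725, -0.6121, 0.0000] → [0.0715, -0.1606, -0.1513, -0.9135, -0.4067, 0.0000]
J3: z=[-0.9135, -0.4067, 0.0000] o=[0.2907, -0.6529, -0.1005] → [0.0306, -0.0688, -0.1961, -0.9135, -0.4067, 0.0000]
q̇ = J⁺·V = [-0.3620, 0.8090, 0.0910]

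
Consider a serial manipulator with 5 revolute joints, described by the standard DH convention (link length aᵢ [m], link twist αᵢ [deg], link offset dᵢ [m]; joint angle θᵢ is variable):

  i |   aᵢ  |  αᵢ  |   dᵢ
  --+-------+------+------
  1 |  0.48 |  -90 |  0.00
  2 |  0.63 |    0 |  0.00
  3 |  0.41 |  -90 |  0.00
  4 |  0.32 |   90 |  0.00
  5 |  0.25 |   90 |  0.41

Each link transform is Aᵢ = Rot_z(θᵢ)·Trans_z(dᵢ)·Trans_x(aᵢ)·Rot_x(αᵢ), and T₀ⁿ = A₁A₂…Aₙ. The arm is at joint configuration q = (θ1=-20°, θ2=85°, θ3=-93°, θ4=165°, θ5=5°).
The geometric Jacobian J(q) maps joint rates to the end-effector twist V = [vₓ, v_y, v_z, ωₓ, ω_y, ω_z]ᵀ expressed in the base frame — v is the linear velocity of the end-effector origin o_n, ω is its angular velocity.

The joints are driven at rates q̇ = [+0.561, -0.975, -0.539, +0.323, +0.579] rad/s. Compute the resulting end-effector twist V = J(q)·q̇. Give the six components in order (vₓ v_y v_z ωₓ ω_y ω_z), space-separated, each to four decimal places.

o_n = [0.2885, -0.6832, -0.6538]
J₁: ẑ×o_n = [0.6832, 0.2885, -0.0000], ω = ẑ
J2: z=[0.3420, 0.9397, 0.0000] o=[0.4511, -0.1642, 0.0000] → [-0.6144, 0.2236, -0.0247, 0.3420, 0.9397, 0.0000]
J3: z=[0.3420, 0.9397, 0.0000] o=[0.5026, -0.1829, -0.6276] → [-0.0247, 0.0090, 0.0302, 0.3420, 0.9397, 0.0000]
J4: z=[0.1308, -0.0476, -0.9903] o=[0.8842, -0.3218, -0.5705] → [-0.3539, 0.6008, -0.0756, 0.1308, -0.0476, -0.9903]
J5: z=[-0.0895, -0.9953, 0.0360] o=[0.5682, -0.2950, -0.6136] → [0.0541, -0.0137, -0.2437, -0.0895, -0.9953, 0.0360]
V = J·q̇ = [0.9126, 0.1251, -0.1577, -0.5274, -2.0144, 0.2620]

0.9126 0.1251 -0.1577 -0.5274 -2.0144 0.2620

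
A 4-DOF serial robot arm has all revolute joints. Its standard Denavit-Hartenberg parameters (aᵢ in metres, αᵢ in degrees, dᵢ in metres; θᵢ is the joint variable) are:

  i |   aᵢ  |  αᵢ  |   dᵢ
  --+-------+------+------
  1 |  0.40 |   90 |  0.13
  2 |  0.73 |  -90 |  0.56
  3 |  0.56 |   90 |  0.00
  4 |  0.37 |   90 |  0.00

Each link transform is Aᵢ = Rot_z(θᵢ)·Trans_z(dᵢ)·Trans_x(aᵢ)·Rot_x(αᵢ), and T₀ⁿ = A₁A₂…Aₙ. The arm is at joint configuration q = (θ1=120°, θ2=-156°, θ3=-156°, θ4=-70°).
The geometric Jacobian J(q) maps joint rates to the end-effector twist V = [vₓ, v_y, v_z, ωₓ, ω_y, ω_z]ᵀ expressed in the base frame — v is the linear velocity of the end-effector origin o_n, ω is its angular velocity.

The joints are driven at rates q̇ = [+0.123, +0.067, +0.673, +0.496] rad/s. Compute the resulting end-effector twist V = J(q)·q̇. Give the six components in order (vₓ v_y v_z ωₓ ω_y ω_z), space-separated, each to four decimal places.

o_n = [0.6445, 0.5622, 0.4058]
J₁: ẑ×o_n = [-0.5622, 0.6445, 0.0000], ω = ẑ
J2: z=[0.8660, 0.5000, 0.0000] o=[-0.2000, 0.3464, 0.1300] → [0.1379, -0.2389, -0.2353, 0.8660, 0.5000, 0.0000]
J3: z=[-0.2034, 0.3522, -0.9135] o=[0.6184, 0.0489, -0.1669] → [0.6707, 0.0927, -0.1136, -0.2034, 0.3522, -0.9135]
J4: z=[-0.9769, -0.1350, 0.1654] o=[0.5820, 0.5675, 0.0412] → [-0.0483, 0.3666, 0.0136, -0.9769, -0.1350, 0.1654]
V = J·q̇ = [0.3675, 0.3075, -0.0855, -0.5634, 0.2036, -0.4098]

0.3675 0.3075 -0.0855 -0.5634 0.2036 -0.4098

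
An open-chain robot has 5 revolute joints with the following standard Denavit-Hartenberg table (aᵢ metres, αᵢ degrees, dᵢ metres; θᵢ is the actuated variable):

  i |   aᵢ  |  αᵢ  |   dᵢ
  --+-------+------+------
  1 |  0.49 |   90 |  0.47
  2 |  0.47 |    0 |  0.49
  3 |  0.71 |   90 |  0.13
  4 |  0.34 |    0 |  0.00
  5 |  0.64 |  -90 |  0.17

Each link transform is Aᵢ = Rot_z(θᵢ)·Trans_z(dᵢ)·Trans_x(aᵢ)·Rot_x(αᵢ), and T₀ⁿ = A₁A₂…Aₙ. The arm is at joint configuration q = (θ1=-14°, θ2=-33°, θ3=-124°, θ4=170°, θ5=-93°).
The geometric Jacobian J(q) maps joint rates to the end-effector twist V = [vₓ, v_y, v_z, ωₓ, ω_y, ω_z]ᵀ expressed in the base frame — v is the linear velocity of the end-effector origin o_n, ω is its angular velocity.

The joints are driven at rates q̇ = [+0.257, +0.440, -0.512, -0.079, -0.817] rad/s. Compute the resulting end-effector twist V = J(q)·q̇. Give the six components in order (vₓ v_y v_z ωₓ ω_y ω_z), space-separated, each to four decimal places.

o_n = [0.0147, -1.3462, 0.1677]
J₁: ẑ×o_n = [1.3462, 0.0147, -0.0000], ω = ẑ
J2: z=[-0.2419, -0.9703, 0.0000] o=[0.4754, -0.1185, 0.4700] → [0.2934, -0.0731, -0.1501, -0.2419, -0.9703, 0.0000]
J3: z=[-0.2419, -0.9703, 0.0000] o=[0.7394, -0.6893, 0.2140] → [0.0450, -0.0112, -0.5443, -0.2419, -0.9703, 0.0000]
J4: z=[-0.3791, 0.0945, 0.9205] o=[0.0738, -0.6574, -0.0634] → [0.6559, 0.0332, 0.2667, -0.3791, 0.0945, 0.9205]
J5: z=[-0.3791, 0.0945, 0.9205] o=[0.3586, -0.7892, 0.0674] → [0.5221, -0.2786, 0.2437, -0.3791, 0.0945, 0.9205]
V = J·q̇ = [-0.0264, 0.2023, -0.0075, 0.3571, -0.0148, -0.5678]

-0.0264 0.2023 -0.0075 0.3571 -0.0148 -0.5678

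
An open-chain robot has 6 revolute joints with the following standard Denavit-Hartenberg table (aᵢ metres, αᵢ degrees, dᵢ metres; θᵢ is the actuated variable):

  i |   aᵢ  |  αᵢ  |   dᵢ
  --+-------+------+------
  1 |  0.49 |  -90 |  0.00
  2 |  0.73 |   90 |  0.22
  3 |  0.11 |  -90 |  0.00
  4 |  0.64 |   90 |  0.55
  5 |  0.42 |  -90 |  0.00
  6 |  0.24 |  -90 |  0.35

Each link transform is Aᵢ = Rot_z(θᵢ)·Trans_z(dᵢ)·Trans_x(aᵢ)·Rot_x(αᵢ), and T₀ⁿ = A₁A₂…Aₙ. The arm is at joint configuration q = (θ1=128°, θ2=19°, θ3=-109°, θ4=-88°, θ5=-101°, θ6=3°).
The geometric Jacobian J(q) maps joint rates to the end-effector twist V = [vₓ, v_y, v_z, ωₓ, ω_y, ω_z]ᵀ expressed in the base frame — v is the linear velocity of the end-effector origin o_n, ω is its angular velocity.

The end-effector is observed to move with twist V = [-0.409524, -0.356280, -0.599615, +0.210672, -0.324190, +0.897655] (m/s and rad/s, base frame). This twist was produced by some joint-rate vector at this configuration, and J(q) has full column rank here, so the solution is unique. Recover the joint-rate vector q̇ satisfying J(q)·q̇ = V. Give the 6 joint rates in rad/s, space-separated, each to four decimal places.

o_n = [-0.8809, 0.9175, 0.6391]
J₁: ẑ×o_n = [-0.9175, -0.8809, 0.0000], ω = ẑ
J2: z=[-0.7880, -0.6157, 0.0000] o=[-0.3017, 0.3861, 0.0000] → [-0.3935, 0.5037, -0.7753, -0.7880, -0.6157, 0.0000]
J3: z=[-0.2004, 0.2566, 0.9455] o=[-0.9000, 0.7946, -0.2377] → [0.1088, 0.1938, -0.0295, -0.2004, 0.2566, 0.9455]
J4: z=[-0.2939, 0.9049, -0.3078] o=[-0.7972, 0.8319, -0.2260] → [0.8092, 0.2800, 0.0506, -0.2939, 0.9049, -0.3078]
J5: z=[-0.9410, -0.3304, -0.0729] o=[-1.0661, 1.5013, 0.2118] → [-0.1838, 0.3886, 0.6106, -0.9410, -0.3304, -0.0729]
J6: z=[-0.1085, 0.0906, 0.9899] o=[-0.9315, 1.1067, 0.2627] → [0.2215, 0.0910, 0.0160, -0.1085, 0.0906, 0.9899]
q̇ = J⁺·V = [0.3360, 0.4030, -0.4560, -0.2260, -0.4970, 0.8960]

0.3360 0.4030 -0.4560 -0.2260 -0.4970 0.8960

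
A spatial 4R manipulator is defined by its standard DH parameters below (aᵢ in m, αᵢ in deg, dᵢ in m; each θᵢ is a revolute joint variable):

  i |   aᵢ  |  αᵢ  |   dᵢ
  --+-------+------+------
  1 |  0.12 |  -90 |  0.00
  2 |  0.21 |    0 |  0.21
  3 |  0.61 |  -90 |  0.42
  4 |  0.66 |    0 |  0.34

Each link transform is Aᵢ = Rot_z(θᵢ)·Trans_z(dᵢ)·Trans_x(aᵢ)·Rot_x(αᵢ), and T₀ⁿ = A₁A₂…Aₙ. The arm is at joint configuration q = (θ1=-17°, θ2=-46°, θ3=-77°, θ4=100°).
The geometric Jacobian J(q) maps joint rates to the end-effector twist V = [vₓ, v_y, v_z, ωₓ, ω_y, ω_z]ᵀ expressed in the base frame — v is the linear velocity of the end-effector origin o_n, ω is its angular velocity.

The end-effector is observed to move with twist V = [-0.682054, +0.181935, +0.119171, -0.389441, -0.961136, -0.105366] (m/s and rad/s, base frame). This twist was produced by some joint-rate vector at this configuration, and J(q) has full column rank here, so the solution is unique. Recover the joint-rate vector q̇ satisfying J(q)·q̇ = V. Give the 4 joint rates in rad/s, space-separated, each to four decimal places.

-0.0460 -0.3010 -0.7320 -0.1090

o_n = [0.2631, -0.1013, 0.7517]
J₁: ẑ×o_n = [0.1013, 0.2631, -0.0000], ω = ẑ
J2: z=[0.2924, 0.9563, 0.0000] o=[0.1148, -0.0351, 0.0000] → [0.7189, -0.2198, -0.1612, 0.2924, 0.9563, 0.0000]
J3: z=[0.2924, 0.9563, 0.0000] o=[0.3157, 0.1231, 0.1511] → [0.5744, -0.1756, -0.0153, 0.2924, 0.9563, 0.0000]
J4: z=[0.8020, -0.2452, 0.5446] o=[0.1207, 0.6219, 0.6627] → [0.3720, 0.0061, -0.5451, 0.8020, -0.2452, 0.5446]
q̇ = J⁺·V = [-0.0460, -0.3010, -0.7320, -0.1090]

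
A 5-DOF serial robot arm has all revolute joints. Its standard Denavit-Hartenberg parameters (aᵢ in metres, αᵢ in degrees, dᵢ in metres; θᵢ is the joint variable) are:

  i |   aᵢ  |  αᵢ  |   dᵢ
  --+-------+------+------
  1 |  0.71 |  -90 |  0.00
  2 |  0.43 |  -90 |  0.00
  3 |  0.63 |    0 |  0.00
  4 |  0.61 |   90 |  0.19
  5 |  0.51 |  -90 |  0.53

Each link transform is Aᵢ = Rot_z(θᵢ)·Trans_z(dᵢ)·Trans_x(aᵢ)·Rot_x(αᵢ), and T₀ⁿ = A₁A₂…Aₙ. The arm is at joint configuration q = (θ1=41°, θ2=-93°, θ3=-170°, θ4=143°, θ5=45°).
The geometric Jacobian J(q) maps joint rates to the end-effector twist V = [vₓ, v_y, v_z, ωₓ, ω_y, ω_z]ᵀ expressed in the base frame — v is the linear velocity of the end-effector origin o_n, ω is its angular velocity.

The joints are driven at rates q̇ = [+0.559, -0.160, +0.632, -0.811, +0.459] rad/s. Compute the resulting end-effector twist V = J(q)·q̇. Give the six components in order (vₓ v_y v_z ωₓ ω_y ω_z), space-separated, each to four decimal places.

-1.0877 0.5388 -0.1484 -0.2900 0.0778 0.3415

o_n = [0.2630, 1.5832, 0.4620]
J₁: ẑ×o_n = [-1.5832, 0.2630, 0.0000], ω = ẑ
J2: z=[-0.6561, 0.7547, 0.0000] o=[0.5358, 0.4658, 0.0000] → [0.3487, 0.3031, -0.5272, -0.6561, 0.7547, 0.0000]
J3: z=[0.7537, 0.6552, 0.0523] o=[0.5189, 0.4510, 0.4294] → [-0.0379, -0.0380, 1.0209, 0.7537, 0.6552, 0.0523]
J4: z=[0.7537, 0.6552, 0.0523] o=[0.4716, 0.5549, -0.1902] → [0.3735, -0.5024, 0.9116, 0.7537, 0.6552, 0.0523]
J5: z=[-0.5666, 0.6880, -0.4534] o=[0.4116, 0.8697, 0.3625] → [0.3919, 0.1237, -0.3020, -0.5666, 0.6880, -0.4534]
V = J·q̇ = [-1.0877, 0.5388, -0.1484, -0.2900, 0.0778, 0.3415]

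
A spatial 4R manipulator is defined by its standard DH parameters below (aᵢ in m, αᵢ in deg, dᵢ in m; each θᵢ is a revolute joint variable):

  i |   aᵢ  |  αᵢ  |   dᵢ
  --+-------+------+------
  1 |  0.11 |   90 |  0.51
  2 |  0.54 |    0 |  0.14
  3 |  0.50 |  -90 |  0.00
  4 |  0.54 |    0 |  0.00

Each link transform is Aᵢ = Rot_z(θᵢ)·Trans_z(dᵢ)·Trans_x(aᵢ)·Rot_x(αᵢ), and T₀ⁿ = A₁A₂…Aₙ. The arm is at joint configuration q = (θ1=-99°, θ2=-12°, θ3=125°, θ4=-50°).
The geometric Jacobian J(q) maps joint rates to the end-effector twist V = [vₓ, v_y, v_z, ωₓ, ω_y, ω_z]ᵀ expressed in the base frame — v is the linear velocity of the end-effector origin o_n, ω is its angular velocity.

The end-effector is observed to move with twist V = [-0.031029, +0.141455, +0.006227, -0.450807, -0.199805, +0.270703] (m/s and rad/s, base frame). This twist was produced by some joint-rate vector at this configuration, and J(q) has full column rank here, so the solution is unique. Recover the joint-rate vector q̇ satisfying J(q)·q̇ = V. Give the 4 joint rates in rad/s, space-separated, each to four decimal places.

o_n = [-0.5949, -0.2168, 1.1775]
J₁: ẑ×o_n = [0.2168, -0.5949, 0.0000], ω = ẑ
J2: z=[-0.9877, 0.1564, 0.0000] o=[-0.0172, -0.1086, 0.5100] → [0.1044, 0.6593, 0.1972, -0.9877, 0.1564, 0.0000]
J3: z=[-0.9877, 0.1564, 0.0000] o=[-0.2381, -0.6084, 0.3977] → [0.1220, 0.7702, -0.3310, -0.9877, 0.1564, 0.0000]
J4: z=[0.1440, 0.9092, -0.3907] o=[-0.2076, -0.4155, 0.8580] → [0.3681, 0.1053, 0.3808, 0.1440, 0.9092, -0.3907]
q̇ = J⁺·V = [0.1570, 0.4810, -0.0670, -0.2910]

0.1570 0.4810 -0.0670 -0.2910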